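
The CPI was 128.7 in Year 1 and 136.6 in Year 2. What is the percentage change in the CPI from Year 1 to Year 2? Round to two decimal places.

6.14%

Change = (136.6 − 128.7) / 128.7 × 100
       = 7.9 / 128.7 × 100 = 6.1383%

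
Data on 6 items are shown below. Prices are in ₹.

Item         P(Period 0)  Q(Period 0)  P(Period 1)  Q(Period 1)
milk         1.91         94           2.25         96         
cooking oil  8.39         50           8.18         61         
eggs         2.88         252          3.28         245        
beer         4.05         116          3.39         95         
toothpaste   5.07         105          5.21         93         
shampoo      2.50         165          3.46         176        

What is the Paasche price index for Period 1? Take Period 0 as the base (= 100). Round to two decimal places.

108.79

Paasche price index uses current-period quantities as weights.
ΣP(Period 1)·Q(Period 1) = 2.25×96 + 8.18×61 + 3.28×245 + 3.39×95 + 5.21×93 + 3.46×176 = 216 + 498.98 + 803.6 + 322.05 + 484.53 + 608.96 = 2934.12
ΣP(Period 0)·Q(Period 1) = 1.91×96 + 8.39×61 + 2.88×245 + 4.05×95 + 5.07×93 + 2.50×176 = 183.36 + 511.79 + 705.6 + 384.75 + 471.51 + 440 = 2697.01
Index = 2934.12 / 2697.01 × 100 = 108.7916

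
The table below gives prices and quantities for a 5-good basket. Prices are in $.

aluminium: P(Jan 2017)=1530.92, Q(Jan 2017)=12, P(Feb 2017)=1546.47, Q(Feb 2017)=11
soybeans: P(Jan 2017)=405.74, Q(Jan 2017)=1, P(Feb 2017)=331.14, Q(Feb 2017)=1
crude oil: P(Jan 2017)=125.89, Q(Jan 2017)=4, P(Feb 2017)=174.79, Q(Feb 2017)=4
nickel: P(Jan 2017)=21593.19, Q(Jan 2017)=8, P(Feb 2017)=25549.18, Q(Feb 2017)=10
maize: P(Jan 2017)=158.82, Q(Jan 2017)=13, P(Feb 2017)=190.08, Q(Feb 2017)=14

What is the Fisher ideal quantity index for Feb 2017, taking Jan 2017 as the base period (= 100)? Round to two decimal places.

Laspeyres component (base-period weights):
ΣP(Jan 2017)Q(Feb 2017) = 1530.92×11 + 405.74×1 + 125.89×4 + 21593.19×10 + 158.82×14 = 16840.12 + 405.74 + 503.56 + 215931.9 + 2223.48 = 235904.8
ΣP(Jan 2017)Q(Jan 2017) = 1530.92×12 + 405.74×1 + 125.89×4 + 21593.19×8 + 158.82×13 = 18371.04 + 405.74 + 503.56 + 172745.52 + 2064.66 = 194090.52
L = 235904.8 / 194090.52 × 100 = 121.5437
Paasche component (current-period weights):
ΣP(Feb 2017)Q(Feb 2017) = 1546.47×11 + 331.14×1 + 174.79×4 + 25549.18×10 + 190.08×14 = 17011.17 + 331.14 + 699.16 + 255491.8 + 2661.12 = 276194.39
ΣP(Feb 2017)Q(Jan 2017) = 1546.47×12 + 331.14×1 + 174.79×4 + 25549.18×8 + 190.08×13 = 18557.64 + 331.14 + 699.16 + 204393.44 + 2471.04 = 226452.42
P = 276194.39 / 226452.42 × 100 = 121.9657
Fisher = √(L × P) = √(121.5437 × 121.9657) = 121.7545

121.75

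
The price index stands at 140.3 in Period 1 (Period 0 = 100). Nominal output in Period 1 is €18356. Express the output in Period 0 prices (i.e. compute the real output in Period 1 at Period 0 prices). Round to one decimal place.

Real = Nominal ÷ (Index/100) = 18356 ÷ (140.3/100)
     = 18356 ÷ 1.403 = 13083.3927

13083.4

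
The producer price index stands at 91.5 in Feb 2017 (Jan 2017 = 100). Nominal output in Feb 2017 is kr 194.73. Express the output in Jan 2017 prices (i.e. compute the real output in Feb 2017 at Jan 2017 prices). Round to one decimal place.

Real = Nominal ÷ (Index/100) = 194.73 ÷ (91.5/100)
     = 194.73 ÷ 0.915 = 212.8197

212.8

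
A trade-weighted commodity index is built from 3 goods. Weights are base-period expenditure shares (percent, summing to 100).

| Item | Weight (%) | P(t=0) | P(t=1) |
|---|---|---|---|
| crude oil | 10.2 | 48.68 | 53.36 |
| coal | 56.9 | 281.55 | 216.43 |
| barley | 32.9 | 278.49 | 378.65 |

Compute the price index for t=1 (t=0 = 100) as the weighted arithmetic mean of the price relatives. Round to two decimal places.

crude oil: 10.2 × (53.36/48.68) = 10.2 × 1.096138 = 11.1806
coal: 56.9 × (216.43/281.55) = 56.9 × 0.768709 = 43.7395
barley: 32.9 × (378.65/278.49) = 32.9 × 1.359654 = 44.7326
Index = Σ wᵢ·(p₁ᵢ/p₀ᵢ) = 11.1806 + 43.7395 + 44.7326 = 99.6528

99.65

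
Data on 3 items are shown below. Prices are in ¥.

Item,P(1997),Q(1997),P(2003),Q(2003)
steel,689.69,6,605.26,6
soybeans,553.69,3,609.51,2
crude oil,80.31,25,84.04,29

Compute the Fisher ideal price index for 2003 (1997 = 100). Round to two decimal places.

96.53

Laspeyres component (base-period weights):
ΣP(2003)Q(1997) = 605.26×6 + 609.51×3 + 84.04×25 = 3631.56 + 1828.53 + 2101 = 7561.09
ΣP(1997)Q(1997) = 689.69×6 + 553.69×3 + 80.31×25 = 4138.14 + 1661.07 + 2007.75 = 7806.96
L = 7561.09 / 7806.96 × 100 = 96.8506
Paasche component (current-period weights):
ΣP(2003)Q(2003) = 605.26×6 + 609.51×2 + 84.04×29 = 3631.56 + 1219.02 + 2437.16 = 7287.74
ΣP(1997)Q(2003) = 689.69×6 + 553.69×2 + 80.31×29 = 4138.14 + 1107.38 + 2328.99 = 7574.51
P = 7287.74 / 7574.51 × 100 = 96.2140
Fisher = √(L × P) = √(96.8506 × 96.2140) = 96.5318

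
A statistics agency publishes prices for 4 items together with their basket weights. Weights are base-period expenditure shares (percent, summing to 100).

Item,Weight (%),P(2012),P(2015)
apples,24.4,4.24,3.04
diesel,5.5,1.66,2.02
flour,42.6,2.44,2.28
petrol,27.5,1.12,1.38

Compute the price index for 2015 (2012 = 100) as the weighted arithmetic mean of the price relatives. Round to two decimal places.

apples: 24.4 × (3.04/4.24) = 24.4 × 0.716981 = 17.4943
diesel: 5.5 × (2.02/1.66) = 5.5 × 1.216867 = 6.6928
flour: 42.6 × (2.28/2.44) = 42.6 × 0.934426 = 39.8066
petrol: 27.5 × (1.38/1.12) = 27.5 × 1.232143 = 33.8839
Index = Σ wᵢ·(p₁ᵢ/p₀ᵢ) = 17.4943 + 6.6928 + 39.8066 + 33.8839 = 97.8776

97.88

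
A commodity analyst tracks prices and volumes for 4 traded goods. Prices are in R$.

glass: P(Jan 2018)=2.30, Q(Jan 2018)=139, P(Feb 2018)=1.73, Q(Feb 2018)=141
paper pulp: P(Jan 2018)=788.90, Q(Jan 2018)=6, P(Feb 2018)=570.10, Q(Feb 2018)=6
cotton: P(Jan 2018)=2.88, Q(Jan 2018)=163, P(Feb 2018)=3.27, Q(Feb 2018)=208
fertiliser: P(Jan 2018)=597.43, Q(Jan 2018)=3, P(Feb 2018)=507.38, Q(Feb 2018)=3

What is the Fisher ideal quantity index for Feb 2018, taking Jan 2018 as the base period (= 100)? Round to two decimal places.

102.23

Laspeyres component (base-period weights):
ΣP(Jan 2018)Q(Feb 2018) = 2.30×141 + 788.90×6 + 2.88×208 + 597.43×3 = 324.3 + 4733.4 + 599.04 + 1792.29 = 7449.03
ΣP(Jan 2018)Q(Jan 2018) = 2.30×139 + 788.90×6 + 2.88×163 + 597.43×3 = 319.7 + 4733.4 + 469.44 + 1792.29 = 7314.83
L = 7449.03 / 7314.83 × 100 = 101.8346
Paasche component (current-period weights):
ΣP(Feb 2018)Q(Feb 2018) = 1.73×141 + 570.10×6 + 3.27×208 + 507.38×3 = 243.93 + 3420.6 + 680.16 + 1522.14 = 5866.83
ΣP(Feb 2018)Q(Jan 2018) = 1.73×139 + 570.10×6 + 3.27×163 + 507.38×3 = 240.47 + 3420.6 + 533.01 + 1522.14 = 5716.22
P = 5866.83 / 5716.22 × 100 = 102.6348
Fisher = √(L × P) = √(101.8346 × 102.6348) = 102.2339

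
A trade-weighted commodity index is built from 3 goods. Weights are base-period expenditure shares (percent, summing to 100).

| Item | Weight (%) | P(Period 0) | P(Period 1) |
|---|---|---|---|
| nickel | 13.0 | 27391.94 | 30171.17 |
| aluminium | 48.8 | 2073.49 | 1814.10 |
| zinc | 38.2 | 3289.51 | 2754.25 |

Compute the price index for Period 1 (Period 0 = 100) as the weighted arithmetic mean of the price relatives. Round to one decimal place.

89.0

nickel: 13.0 × (30171.17/27391.94) = 13.0 × 1.101462 = 14.3190
aluminium: 48.8 × (1814.10/2073.49) = 48.8 × 0.874902 = 42.6952
zinc: 38.2 × (2754.25/3289.51) = 38.2 × 0.837283 = 31.9842
Index = Σ wᵢ·(p₁ᵢ/p₀ᵢ) = 14.3190 + 42.6952 + 31.9842 = 88.9984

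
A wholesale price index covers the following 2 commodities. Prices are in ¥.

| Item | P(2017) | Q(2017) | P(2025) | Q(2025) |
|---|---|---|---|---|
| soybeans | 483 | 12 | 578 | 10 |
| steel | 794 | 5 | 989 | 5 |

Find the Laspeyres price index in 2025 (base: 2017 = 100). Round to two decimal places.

121.66

Laspeyres price index uses base-period quantities as weights.
ΣP(2025)·Q(2017) = 578×12 + 989×5 = 6936 + 4945 = 11881
ΣP(2017)·Q(2017) = 483×12 + 794×5 = 5796 + 3970 = 9766
Index = 11881 / 9766 × 100 = 121.6568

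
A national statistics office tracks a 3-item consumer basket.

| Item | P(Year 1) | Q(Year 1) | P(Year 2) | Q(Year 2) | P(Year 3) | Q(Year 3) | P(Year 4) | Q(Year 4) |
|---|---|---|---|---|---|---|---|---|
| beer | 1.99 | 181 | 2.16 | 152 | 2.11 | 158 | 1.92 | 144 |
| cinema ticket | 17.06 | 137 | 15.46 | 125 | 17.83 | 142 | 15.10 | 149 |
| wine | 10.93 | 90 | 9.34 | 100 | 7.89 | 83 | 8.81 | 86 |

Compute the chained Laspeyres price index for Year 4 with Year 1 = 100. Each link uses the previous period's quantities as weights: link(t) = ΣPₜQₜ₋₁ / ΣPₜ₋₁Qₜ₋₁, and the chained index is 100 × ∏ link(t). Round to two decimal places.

Link Year 1→Year 2:
ΣP(Year 2)Q(Year 1) = 2.16×181 + 15.46×137 + 9.34×90 = 390.96 + 2118.02 + 840.6 = 3349.58
ΣP(Year 1)Q(Year 1) = 1.99×181 + 17.06×137 + 10.93×90 = 360.19 + 2337.22 + 983.7 = 3681.11
link = 3349.58/3681.11 = 0.909937
Link Year 2→Year 3:
ΣP(Year 3)Q(Year 2) = 2.11×152 + 17.83×125 + 7.89×100 = 320.72 + 2228.75 + 789 = 3338.47
ΣP(Year 2)Q(Year 2) = 2.16×152 + 15.46×125 + 9.34×100 = 328.32 + 1932.5 + 934 = 3194.82
link = 3338.47/3194.82 = 1.044963
Link Year 3→Year 4:
ΣP(Year 4)Q(Year 3) = 1.92×158 + 15.10×142 + 8.81×83 = 303.36 + 2144.2 + 731.23 = 3178.79
ΣP(Year 3)Q(Year 3) = 2.11×158 + 17.83×142 + 7.89×83 = 333.38 + 2531.86 + 654.87 = 3520.11
link = 3178.79/3520.11 = 0.903037
Chained index = 100 × 0.909937 × 1.044963 × 0.903037 = 85.8654

85.87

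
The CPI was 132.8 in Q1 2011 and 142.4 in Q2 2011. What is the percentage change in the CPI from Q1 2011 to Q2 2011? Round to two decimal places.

Change = (142.4 − 132.8) / 132.8 × 100
       = 9.6 / 132.8 × 100 = 7.2289%

7.23%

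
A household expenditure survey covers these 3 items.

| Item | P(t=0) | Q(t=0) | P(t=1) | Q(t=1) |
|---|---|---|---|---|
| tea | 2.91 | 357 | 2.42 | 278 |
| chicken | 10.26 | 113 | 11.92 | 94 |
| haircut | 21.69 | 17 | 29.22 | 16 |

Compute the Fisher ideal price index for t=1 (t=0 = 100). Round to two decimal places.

106.05

Laspeyres component (base-period weights):
ΣP(t=1)Q(t=0) = 2.42×357 + 11.92×113 + 29.22×17 = 863.94 + 1346.96 + 496.74 = 2707.64
ΣP(t=0)Q(t=0) = 2.91×357 + 10.26×113 + 21.69×17 = 1038.87 + 1159.38 + 368.73 = 2566.98
L = 2707.64 / 2566.98 × 100 = 105.4796
Paasche component (current-period weights):
ΣP(t=1)Q(t=1) = 2.42×278 + 11.92×94 + 29.22×16 = 672.76 + 1120.48 + 467.52 = 2260.76
ΣP(t=0)Q(t=1) = 2.91×278 + 10.26×94 + 21.69×16 = 808.98 + 964.44 + 347.04 = 2120.46
P = 2260.76 / 2120.46 × 100 = 106.6165
Fisher = √(L × P) = √(105.4796 × 106.6165) = 106.0465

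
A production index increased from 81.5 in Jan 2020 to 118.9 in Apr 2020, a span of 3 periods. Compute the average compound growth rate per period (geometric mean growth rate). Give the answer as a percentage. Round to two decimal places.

13.42%

Growth factor = (118.9/81.5)^(1/3) = (1.458896)^(1/3) = 1.134161
Growth rate = 1.134161 − 1 = 0.134161 = 13.4161%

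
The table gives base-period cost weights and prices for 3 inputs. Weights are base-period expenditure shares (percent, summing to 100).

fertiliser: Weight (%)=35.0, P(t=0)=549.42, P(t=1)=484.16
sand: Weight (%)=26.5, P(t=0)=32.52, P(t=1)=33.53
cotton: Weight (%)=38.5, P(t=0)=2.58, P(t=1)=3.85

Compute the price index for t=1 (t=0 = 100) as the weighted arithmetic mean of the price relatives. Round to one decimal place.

fertiliser: 35.0 × (484.16/549.42) = 35.0 × 0.881220 = 30.8427
sand: 26.5 × (33.53/32.52) = 26.5 × 1.031058 = 27.3230
cotton: 38.5 × (3.85/2.58) = 38.5 × 1.492248 = 57.4516
Index = Σ wᵢ·(p₁ᵢ/p₀ᵢ) = 30.8427 + 27.3230 + 57.4516 = 115.6173

115.6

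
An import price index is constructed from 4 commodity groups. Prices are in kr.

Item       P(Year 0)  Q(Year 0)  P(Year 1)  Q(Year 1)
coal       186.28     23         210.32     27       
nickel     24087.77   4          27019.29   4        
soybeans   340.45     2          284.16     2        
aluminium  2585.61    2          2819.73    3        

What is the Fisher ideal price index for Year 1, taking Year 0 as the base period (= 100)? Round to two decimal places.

111.84

Laspeyres component (base-period weights):
ΣP(Year 1)Q(Year 0) = 210.32×23 + 27019.29×4 + 284.16×2 + 2819.73×2 = 4837.36 + 108077.16 + 568.32 + 5639.46 = 119122.3
ΣP(Year 0)Q(Year 0) = 186.28×23 + 24087.77×4 + 340.45×2 + 2585.61×2 = 4284.44 + 96351.08 + 680.9 + 5171.22 = 106487.64
L = 119122.3 / 106487.64 × 100 = 111.8649
Paasche component (current-period weights):
ΣP(Year 1)Q(Year 1) = 210.32×27 + 27019.29×4 + 284.16×2 + 2819.73×3 = 5678.64 + 108077.16 + 568.32 + 8459.19 = 122783.31
ΣP(Year 0)Q(Year 1) = 186.28×27 + 24087.77×4 + 340.45×2 + 2585.61×3 = 5029.56 + 96351.08 + 680.9 + 7756.83 = 109818.37
P = 122783.31 / 109818.37 × 100 = 111.8058
Fisher = √(L × P) = √(111.8649 × 111.8058) = 111.8354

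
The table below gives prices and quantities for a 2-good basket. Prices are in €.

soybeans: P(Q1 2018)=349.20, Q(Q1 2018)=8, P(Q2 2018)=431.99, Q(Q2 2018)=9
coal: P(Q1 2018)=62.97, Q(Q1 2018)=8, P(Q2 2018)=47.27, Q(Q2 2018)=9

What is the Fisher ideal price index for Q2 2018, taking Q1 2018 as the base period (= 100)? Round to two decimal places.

116.28

Laspeyres component (base-period weights):
ΣP(Q2 2018)Q(Q1 2018) = 431.99×8 + 47.27×8 = 3455.92 + 378.16 = 3834.08
ΣP(Q1 2018)Q(Q1 2018) = 349.20×8 + 62.97×8 = 2793.6 + 503.76 = 3297.36
L = 3834.08 / 3297.36 × 100 = 116.2773
Paasche component (current-period weights):
ΣP(Q2 2018)Q(Q2 2018) = 431.99×9 + 47.27×9 = 3887.91 + 425.43 = 4313.34
ΣP(Q1 2018)Q(Q2 2018) = 349.20×9 + 62.97×9 = 3142.8 + 566.73 = 3709.53
P = 4313.34 / 3709.53 × 100 = 116.2773
Fisher = √(L × P) = √(116.2773 × 116.2773) = 116.2773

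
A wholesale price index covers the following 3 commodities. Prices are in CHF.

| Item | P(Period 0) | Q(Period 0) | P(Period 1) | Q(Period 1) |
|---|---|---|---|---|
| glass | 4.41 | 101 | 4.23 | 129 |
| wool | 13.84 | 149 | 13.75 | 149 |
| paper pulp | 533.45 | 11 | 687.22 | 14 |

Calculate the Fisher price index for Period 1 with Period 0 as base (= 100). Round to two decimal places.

Laspeyres component (base-period weights):
ΣP(Period 1)Q(Period 0) = 4.23×101 + 13.75×149 + 687.22×11 = 427.23 + 2048.75 + 7559.42 = 10035.4
ΣP(Period 0)Q(Period 0) = 4.41×101 + 13.84×149 + 533.45×11 = 445.41 + 2062.16 + 5867.95 = 8375.52
L = 10035.4 / 8375.52 × 100 = 119.8182
Paasche component (current-period weights):
ΣP(Period 1)Q(Period 1) = 4.23×129 + 13.75×149 + 687.22×14 = 545.67 + 2048.75 + 9621.08 = 12215.5
ΣP(Period 0)Q(Period 1) = 4.41×129 + 13.84×149 + 533.45×14 = 568.89 + 2062.16 + 7468.3 = 10099.35
P = 12215.5 / 10099.35 × 100 = 120.9533
Fisher = √(L × P) = √(119.8182 × 120.9533) = 120.3844

120.38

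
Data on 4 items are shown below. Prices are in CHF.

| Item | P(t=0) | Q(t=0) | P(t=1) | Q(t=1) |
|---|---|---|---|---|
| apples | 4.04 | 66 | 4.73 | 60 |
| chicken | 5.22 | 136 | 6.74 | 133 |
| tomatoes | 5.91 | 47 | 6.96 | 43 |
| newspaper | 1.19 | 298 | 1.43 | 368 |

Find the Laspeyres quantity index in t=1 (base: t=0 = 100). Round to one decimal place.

101.2

Laspeyres quantity index uses base-period prices as weights.
ΣP(t=0)·Q(t=1) = 4.04×60 + 5.22×133 + 5.91×43 + 1.19×368 = 242.4 + 694.26 + 254.13 + 437.92 = 1628.71
ΣP(t=0)·Q(t=0) = 4.04×66 + 5.22×136 + 5.91×47 + 1.19×298 = 266.64 + 709.92 + 277.77 + 354.62 = 1608.95
Index = 1628.71 / 1608.95 × 100 = 101.2281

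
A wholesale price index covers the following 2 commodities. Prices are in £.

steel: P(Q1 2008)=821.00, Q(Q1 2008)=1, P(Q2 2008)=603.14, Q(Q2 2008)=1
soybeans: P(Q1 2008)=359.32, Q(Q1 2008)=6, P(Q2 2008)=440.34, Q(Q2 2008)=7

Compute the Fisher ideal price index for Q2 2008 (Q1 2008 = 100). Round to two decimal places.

109.74

Laspeyres component (base-period weights):
ΣP(Q2 2008)Q(Q1 2008) = 603.14×1 + 440.34×6 = 603.14 + 2642.04 = 3245.18
ΣP(Q1 2008)Q(Q1 2008) = 821.00×1 + 359.32×6 = 821 + 2155.92 = 2976.92
L = 3245.18 / 2976.92 × 100 = 109.0113
Paasche component (current-period weights):
ΣP(Q2 2008)Q(Q2 2008) = 603.14×1 + 440.34×7 = 603.14 + 3082.38 = 3685.52
ΣP(Q1 2008)Q(Q2 2008) = 821.00×1 + 359.32×7 = 821 + 2515.24 = 3336.24
P = 3685.52 / 3336.24 × 100 = 110.4693
Fisher = √(L × P) = √(109.0113 × 110.4693) = 109.7379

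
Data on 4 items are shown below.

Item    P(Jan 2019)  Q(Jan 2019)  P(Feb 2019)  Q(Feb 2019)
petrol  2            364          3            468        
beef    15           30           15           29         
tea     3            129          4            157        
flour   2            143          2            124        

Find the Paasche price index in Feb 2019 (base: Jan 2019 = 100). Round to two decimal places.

Paasche price index uses current-period quantities as weights.
ΣP(Feb 2019)·Q(Feb 2019) = 3×468 + 15×29 + 4×157 + 2×124 = 1404 + 435 + 628 + 248 = 2715
ΣP(Jan 2019)·Q(Feb 2019) = 2×468 + 15×29 + 3×157 + 2×124 = 936 + 435 + 471 + 248 = 2090
Index = 2715 / 2090 × 100 = 129.9043

129.90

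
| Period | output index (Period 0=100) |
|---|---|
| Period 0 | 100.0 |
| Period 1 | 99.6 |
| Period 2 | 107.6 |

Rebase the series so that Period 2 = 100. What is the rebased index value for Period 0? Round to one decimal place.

Rebased(Period 0) = 100.0 / 107.6 × 100 = 92.9368

92.9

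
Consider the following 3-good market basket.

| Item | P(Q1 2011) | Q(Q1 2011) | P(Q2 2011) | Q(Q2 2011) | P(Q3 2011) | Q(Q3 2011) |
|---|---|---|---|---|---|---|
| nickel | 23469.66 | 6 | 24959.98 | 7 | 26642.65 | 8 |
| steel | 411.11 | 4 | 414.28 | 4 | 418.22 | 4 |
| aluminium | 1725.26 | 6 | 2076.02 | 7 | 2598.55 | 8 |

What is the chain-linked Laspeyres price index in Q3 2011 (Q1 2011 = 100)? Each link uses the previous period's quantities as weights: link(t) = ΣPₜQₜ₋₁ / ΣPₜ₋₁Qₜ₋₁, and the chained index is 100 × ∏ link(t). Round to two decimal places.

Link Q1 2011→Q2 2011:
ΣP(Q2 2011)Q(Q1 2011) = 24959.98×6 + 414.28×4 + 2076.02×6 = 149759.88 + 1657.12 + 12456.12 = 163873.12
ΣP(Q1 2011)Q(Q1 2011) = 23469.66×6 + 411.11×4 + 1725.26×6 = 140817.96 + 1644.44 + 10351.56 = 152813.96
link = 163873.12/152813.96 = 1.072370
Link Q2 2011→Q3 2011:
ΣP(Q3 2011)Q(Q2 2011) = 26642.65×7 + 418.22×4 + 2598.55×7 = 186498.55 + 1672.88 + 18189.85 = 206361.28
ΣP(Q2 2011)Q(Q2 2011) = 24959.98×7 + 414.28×4 + 2076.02×7 = 174719.86 + 1657.12 + 14532.14 = 190909.12
link = 206361.28/190909.12 = 1.080940
Chained index = 100 × 1.072370 × 1.080940 = 115.9168

115.92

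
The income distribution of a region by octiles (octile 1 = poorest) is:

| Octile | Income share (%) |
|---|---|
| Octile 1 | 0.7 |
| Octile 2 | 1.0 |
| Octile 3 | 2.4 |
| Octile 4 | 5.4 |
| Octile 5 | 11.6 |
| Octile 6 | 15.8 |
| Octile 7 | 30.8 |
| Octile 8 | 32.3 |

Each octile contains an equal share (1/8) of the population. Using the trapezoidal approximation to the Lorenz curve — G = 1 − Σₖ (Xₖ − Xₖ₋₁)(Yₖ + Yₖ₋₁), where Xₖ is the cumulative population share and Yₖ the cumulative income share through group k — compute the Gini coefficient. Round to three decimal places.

0.521

Cumulative income shares Yₖ: 0.0070, 0.0170, 0.0410, 0.0950, 0.2110, 0.3690, 0.6770, 1.0000
Σ (Xₖ−Xₖ₋₁)(Yₖ+Yₖ₋₁) = (1/8)(0.0070+0.0000) + (1/8)(0.0170+0.0070) + (1/8)(0.0410+0.0170) + (1/8)(0.0950+0.0410) + (1/8)(0.2110+0.0950) + (1/8)(0.3690+0.2110) + (1/8)(0.6770+0.3690) + (1/8)(1.0000+0.6770)
  = 0.0009 + 0.0030 + 0.0073 + 0.0170 + 0.0382 + 0.0725 + 0.1308 + 0.2096 = 0.4793
G = 1 − 0.4793 = 0.5208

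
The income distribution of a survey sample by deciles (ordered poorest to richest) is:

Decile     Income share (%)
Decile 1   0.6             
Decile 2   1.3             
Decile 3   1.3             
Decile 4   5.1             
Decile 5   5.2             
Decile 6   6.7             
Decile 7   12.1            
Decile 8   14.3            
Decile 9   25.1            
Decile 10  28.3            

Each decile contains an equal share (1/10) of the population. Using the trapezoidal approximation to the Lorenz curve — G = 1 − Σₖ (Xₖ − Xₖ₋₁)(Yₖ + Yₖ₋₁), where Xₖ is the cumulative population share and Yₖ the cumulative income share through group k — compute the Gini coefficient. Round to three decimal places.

Cumulative income shares Yₖ: 0.0060, 0.0190, 0.0320, 0.0830, 0.1350, 0.2020, 0.3230, 0.4660, 0.7170, 1.0000
Σ (Xₖ−Xₖ₋₁)(Yₖ+Yₖ₋₁) = (1/10)(0.0060+0.0000) + (1/10)(0.0190+0.0060) + (1/10)(0.0320+0.0190) + (1/10)(0.0830+0.0320) + (1/10)(0.1350+0.0830) + (1/10)(0.2020+0.1350) + (1/10)(0.3230+0.2020) + (1/10)(0.4660+0.3230) + (1/10)(0.7170+0.4660) + (1/10)(1.0000+0.7170)
  = 0.0006 + 0.0025 + 0.0051 + 0.0115 + 0.0218 + 0.0337 + 0.0525 + 0.0789 + 0.1183 + 0.1717 = 0.4966
G = 1 − 0.4966 = 0.5034

0.503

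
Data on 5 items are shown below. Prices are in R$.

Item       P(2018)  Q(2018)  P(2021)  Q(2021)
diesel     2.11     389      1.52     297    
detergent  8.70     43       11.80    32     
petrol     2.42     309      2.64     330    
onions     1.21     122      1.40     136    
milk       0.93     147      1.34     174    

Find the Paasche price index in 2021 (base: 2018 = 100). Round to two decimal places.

104.62

Paasche price index uses current-period quantities as weights.
ΣP(2021)·Q(2021) = 1.52×297 + 11.80×32 + 2.64×330 + 1.40×136 + 1.34×174 = 451.44 + 377.6 + 871.2 + 190.4 + 233.16 = 2123.8
ΣP(2018)·Q(2021) = 2.11×297 + 8.70×32 + 2.42×330 + 1.21×136 + 0.93×174 = 626.67 + 278.4 + 798.6 + 164.56 + 161.82 = 2030.05
Index = 2123.8 / 2030.05 × 100 = 104.6181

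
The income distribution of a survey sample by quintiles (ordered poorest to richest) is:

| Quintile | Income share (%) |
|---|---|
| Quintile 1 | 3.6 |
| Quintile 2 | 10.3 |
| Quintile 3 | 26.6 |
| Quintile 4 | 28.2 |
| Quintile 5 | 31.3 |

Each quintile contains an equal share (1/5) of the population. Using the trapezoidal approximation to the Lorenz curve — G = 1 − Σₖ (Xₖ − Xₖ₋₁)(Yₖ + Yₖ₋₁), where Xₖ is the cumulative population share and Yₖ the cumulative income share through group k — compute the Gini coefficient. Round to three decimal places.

0.293

Cumulative income shares Yₖ: 0.0360, 0.1390, 0.4050, 0.6870, 1.0000
Σ (Xₖ−Xₖ₋₁)(Yₖ+Yₖ₋₁) = (1/5)(0.0360+0.0000) + (1/5)(0.1390+0.0360) + (1/5)(0.4050+0.1390) + (1/5)(0.6870+0.4050) + (1/5)(1.0000+0.6870)
  = 0.0072 + 0.0350 + 0.1088 + 0.2184 + 0.3374 = 0.7068
G = 1 − 0.7068 = 0.2932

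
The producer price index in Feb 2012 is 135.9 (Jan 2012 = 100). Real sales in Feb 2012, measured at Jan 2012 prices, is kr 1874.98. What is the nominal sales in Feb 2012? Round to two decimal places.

Nominal = Real × (Index/100) = 1874.98 × (135.9/100)
        = 1874.98 × 1.359 = 2548.0978

2548.10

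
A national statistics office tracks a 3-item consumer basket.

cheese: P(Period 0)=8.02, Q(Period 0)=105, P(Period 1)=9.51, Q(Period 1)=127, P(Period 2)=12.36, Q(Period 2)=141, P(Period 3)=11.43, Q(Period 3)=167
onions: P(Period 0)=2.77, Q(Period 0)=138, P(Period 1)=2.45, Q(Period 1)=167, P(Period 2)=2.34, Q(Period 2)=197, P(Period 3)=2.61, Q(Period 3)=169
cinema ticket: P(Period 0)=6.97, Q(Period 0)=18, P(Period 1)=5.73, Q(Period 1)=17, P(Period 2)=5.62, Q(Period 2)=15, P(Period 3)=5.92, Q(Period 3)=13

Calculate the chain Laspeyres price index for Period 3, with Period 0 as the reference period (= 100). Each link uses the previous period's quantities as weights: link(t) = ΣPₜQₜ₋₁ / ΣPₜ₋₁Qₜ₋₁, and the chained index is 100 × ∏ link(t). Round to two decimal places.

Link Period 0→Period 1:
ΣP(Period 1)Q(Period 0) = 9.51×105 + 2.45×138 + 5.73×18 = 998.55 + 338.1 + 103.14 = 1439.79
ΣP(Period 0)Q(Period 0) = 8.02×105 + 2.77×138 + 6.97×18 = 842.1 + 382.26 + 125.46 = 1349.82
link = 1439.79/1349.82 = 1.066653
Link Period 1→Period 2:
ΣP(Period 2)Q(Period 1) = 12.36×127 + 2.34×167 + 5.62×17 = 1569.72 + 390.78 + 95.54 = 2056.04
ΣP(Period 1)Q(Period 1) = 9.51×127 + 2.45×167 + 5.73×17 = 1207.77 + 409.15 + 97.41 = 1714.33
link = 2056.04/1714.33 = 1.199326
Link Period 2→Period 3:
ΣP(Period 3)Q(Period 2) = 11.43×141 + 2.61×197 + 5.92×15 = 1611.63 + 514.17 + 88.8 = 2214.6
ΣP(Period 2)Q(Period 2) = 12.36×141 + 2.34×197 + 5.62×15 = 1742.76 + 460.98 + 84.3 = 2288.04
link = 2214.6/2288.04 = 0.967903
Chained index = 100 × 1.066653 × 1.199326 × 0.967903 = 123.8204

123.82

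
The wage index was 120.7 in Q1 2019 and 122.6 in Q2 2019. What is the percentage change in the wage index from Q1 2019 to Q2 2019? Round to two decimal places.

1.57%

Change = (122.6 − 120.7) / 120.7 × 100
       = 1.9 / 120.7 × 100 = 1.5742%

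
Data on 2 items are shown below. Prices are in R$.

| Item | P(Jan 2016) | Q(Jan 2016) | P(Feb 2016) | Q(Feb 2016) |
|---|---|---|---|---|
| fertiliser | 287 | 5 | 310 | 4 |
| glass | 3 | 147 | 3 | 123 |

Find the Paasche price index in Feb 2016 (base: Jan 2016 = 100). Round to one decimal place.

Paasche price index uses current-period quantities as weights.
ΣP(Feb 2016)·Q(Feb 2016) = 310×4 + 3×123 = 1240 + 369 = 1609
ΣP(Jan 2016)·Q(Feb 2016) = 287×4 + 3×123 = 1148 + 369 = 1517
Index = 1609 / 1517 × 100 = 106.0646

106.1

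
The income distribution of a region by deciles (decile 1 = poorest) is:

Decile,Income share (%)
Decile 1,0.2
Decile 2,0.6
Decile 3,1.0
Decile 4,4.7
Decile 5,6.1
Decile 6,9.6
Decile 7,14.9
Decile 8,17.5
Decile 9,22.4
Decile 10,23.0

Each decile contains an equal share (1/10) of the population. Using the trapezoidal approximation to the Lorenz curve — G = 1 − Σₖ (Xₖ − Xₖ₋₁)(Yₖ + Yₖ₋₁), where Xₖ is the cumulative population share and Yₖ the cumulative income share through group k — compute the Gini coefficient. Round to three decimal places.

Cumulative income shares Yₖ: 0.0020, 0.0080, 0.0180, 0.0650, 0.1260, 0.2220, 0.3710, 0.5460, 0.7700, 1.0000
Σ (Xₖ−Xₖ₋₁)(Yₖ+Yₖ₋₁) = (1/10)(0.0020+0.0000) + (1/10)(0.0080+0.0020) + (1/10)(0.0180+0.0080) + (1/10)(0.0650+0.0180) + (1/10)(0.1260+0.0650) + (1/10)(0.2220+0.1260) + (1/10)(0.3710+0.2220) + (1/10)(0.5460+0.3710) + (1/10)(0.7700+0.5460) + (1/10)(1.0000+0.7700)
  = 0.0002 + 0.0010 + 0.0026 + 0.0083 + 0.0191 + 0.0348 + 0.0593 + 0.0917 + 0.1316 + 0.1770 = 0.5256
G = 1 − 0.5256 = 0.4744

0.474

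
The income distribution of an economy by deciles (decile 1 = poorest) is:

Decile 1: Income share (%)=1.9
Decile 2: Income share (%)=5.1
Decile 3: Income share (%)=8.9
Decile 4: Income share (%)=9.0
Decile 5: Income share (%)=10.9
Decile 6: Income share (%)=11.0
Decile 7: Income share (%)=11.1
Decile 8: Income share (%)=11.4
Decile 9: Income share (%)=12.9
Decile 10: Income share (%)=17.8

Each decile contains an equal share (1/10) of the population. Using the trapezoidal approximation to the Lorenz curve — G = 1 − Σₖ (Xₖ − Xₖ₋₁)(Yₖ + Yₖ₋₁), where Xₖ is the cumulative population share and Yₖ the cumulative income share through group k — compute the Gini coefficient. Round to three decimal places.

0.217

Cumulative income shares Yₖ: 0.0190, 0.0700, 0.1590, 0.2490, 0.3580, 0.4680, 0.5790, 0.6930, 0.8220, 1.0000
Σ (Xₖ−Xₖ₋₁)(Yₖ+Yₖ₋₁) = (1/10)(0.0190+0.0000) + (1/10)(0.0700+0.0190) + (1/10)(0.1590+0.0700) + (1/10)(0.2490+0.1590) + (1/10)(0.3580+0.2490) + (1/10)(0.4680+0.3580) + (1/10)(0.5790+0.4680) + (1/10)(0.6930+0.5790) + (1/10)(0.8220+0.6930) + (1/10)(1.0000+0.8220)
  = 0.0019 + 0.0089 + 0.0229 + 0.0408 + 0.0607 + 0.0826 + 0.1047 + 0.1272 + 0.1515 + 0.1822 = 0.7834
G = 1 − 0.7834 = 0.2166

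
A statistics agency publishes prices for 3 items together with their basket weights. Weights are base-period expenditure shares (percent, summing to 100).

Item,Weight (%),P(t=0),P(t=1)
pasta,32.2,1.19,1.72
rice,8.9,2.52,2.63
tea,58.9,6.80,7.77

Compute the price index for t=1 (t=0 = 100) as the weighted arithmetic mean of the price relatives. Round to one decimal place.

pasta: 32.2 × (1.72/1.19) = 32.2 × 1.445378 = 46.5412
rice: 8.9 × (2.63/2.52) = 8.9 × 1.043651 = 9.2885
tea: 58.9 × (7.77/6.80) = 58.9 × 1.142647 = 67.3019
Index = Σ wᵢ·(p₁ᵢ/p₀ᵢ) = 46.5412 + 9.2885 + 67.3019 = 123.1316

123.1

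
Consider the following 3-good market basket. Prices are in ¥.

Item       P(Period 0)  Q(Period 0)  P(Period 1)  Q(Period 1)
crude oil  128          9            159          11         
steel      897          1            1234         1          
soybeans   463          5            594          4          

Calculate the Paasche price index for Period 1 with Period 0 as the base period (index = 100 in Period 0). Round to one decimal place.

128.9

Paasche price index uses current-period quantities as weights.
ΣP(Period 1)·Q(Period 1) = 159×11 + 1234×1 + 594×4 = 1749 + 1234 + 2376 = 5359
ΣP(Period 0)·Q(Period 1) = 128×11 + 897×1 + 463×4 = 1408 + 897 + 1852 = 4157
Index = 5359 / 4157 × 100 = 128.9151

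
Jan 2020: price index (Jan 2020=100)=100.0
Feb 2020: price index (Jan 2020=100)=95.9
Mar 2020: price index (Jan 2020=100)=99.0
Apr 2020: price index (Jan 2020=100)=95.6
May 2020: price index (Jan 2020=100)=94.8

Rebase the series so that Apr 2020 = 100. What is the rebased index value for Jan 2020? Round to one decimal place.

Rebased(Jan 2020) = 100.0 / 95.6 × 100 = 104.6025

104.6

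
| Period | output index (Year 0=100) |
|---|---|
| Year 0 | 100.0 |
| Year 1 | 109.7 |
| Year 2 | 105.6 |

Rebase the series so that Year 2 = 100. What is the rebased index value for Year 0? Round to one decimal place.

Rebased(Year 0) = 100.0 / 105.6 × 100 = 94.6970

94.7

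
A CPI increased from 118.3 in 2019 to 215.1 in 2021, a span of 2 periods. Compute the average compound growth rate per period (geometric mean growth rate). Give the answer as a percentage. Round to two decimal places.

34.84%

Growth factor = (215.1/118.3)^(1/2) = (1.818259)^(1/2) = 1.348428
Growth rate = 1.348428 − 1 = 0.348428 = 34.8428%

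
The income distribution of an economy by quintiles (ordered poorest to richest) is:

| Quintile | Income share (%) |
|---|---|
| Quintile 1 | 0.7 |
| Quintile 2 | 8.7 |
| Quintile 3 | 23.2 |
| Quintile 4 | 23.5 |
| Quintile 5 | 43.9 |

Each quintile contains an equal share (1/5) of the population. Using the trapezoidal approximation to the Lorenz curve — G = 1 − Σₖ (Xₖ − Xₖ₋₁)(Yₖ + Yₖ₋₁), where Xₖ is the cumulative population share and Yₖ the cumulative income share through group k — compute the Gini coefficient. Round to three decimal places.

0.405

Cumulative income shares Yₖ: 0.0070, 0.0940, 0.3260, 0.5610, 1.0000
Σ (Xₖ−Xₖ₋₁)(Yₖ+Yₖ₋₁) = (1/5)(0.0070+0.0000) + (1/5)(0.0940+0.0070) + (1/5)(0.3260+0.0940) + (1/5)(0.5610+0.3260) + (1/5)(1.0000+0.5610)
  = 0.0014 + 0.0202 + 0.0840 + 0.1774 + 0.3122 = 0.5952
G = 1 − 0.5952 = 0.4048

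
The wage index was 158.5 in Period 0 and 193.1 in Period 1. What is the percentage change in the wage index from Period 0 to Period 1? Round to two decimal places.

21.83%

Change = (193.1 − 158.5) / 158.5 × 100
       = 34.6 / 158.5 × 100 = 21.8297%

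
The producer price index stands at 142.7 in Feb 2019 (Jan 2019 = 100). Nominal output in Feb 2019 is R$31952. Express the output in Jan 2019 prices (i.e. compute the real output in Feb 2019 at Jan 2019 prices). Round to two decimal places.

22391.03

Real = Nominal ÷ (Index/100) = 31952 ÷ (142.7/100)
     = 31952 ÷ 1.427 = 22391.0301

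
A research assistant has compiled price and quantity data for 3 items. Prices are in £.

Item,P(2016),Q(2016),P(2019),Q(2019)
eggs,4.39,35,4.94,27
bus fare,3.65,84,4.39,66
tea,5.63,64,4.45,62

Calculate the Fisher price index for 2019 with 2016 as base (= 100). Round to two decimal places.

99.69

Laspeyres component (base-period weights):
ΣP(2019)Q(2016) = 4.94×35 + 4.39×84 + 4.45×64 = 172.9 + 368.76 + 284.8 = 826.46
ΣP(2016)Q(2016) = 4.39×35 + 3.65×84 + 5.63×64 = 153.65 + 306.6 + 360.32 = 820.57
L = 826.46 / 820.57 × 100 = 100.7178
Paasche component (current-period weights):
ΣP(2019)Q(2019) = 4.94×27 + 4.39×66 + 4.45×62 = 133.38 + 289.74 + 275.9 = 699.02
ΣP(2016)Q(2019) = 4.39×27 + 3.65×66 + 5.63×62 = 118.53 + 240.9 + 349.06 = 708.49
P = 699.02 / 708.49 × 100 = 98.6634
Fisher = √(L × P) = √(100.7178 × 98.6634) = 99.6853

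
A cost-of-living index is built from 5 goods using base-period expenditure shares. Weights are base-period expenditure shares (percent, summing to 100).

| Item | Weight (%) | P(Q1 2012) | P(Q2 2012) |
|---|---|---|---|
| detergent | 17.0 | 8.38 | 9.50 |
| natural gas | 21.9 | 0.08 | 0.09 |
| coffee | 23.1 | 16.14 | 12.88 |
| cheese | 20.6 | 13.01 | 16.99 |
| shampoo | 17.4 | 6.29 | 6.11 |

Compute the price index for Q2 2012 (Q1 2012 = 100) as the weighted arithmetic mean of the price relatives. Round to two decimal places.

106.15

detergent: 17.0 × (9.50/8.38) = 17.0 × 1.133652 = 19.2721
natural gas: 21.9 × (0.09/0.08) = 21.9 × 1.125000 = 24.6375
coffee: 23.1 × (12.88/16.14) = 23.1 × 0.798017 = 18.4342
cheese: 20.6 × (16.99/13.01) = 20.6 × 1.305919 = 26.9019
shampoo: 17.4 × (6.11/6.29) = 17.4 × 0.971383 = 16.9021
Index = Σ wᵢ·(p₁ᵢ/p₀ᵢ) = 19.2721 + 24.6375 + 18.4342 + 26.9019 + 16.9021 = 106.1478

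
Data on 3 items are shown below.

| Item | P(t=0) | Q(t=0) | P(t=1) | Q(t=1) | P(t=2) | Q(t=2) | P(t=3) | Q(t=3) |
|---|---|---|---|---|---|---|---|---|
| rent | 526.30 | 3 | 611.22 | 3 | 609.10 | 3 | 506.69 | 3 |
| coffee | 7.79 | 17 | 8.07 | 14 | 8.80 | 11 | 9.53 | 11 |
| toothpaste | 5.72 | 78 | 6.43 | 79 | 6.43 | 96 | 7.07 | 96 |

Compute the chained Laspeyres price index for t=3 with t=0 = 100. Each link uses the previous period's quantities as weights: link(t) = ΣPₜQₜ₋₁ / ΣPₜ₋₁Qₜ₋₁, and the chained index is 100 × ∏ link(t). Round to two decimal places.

104.04

Link t=0→t=1:
ΣP(t=1)Q(t=0) = 611.22×3 + 8.07×17 + 6.43×78 = 1833.66 + 137.19 + 501.54 = 2472.39
ΣP(t=0)Q(t=0) = 526.30×3 + 7.79×17 + 5.72×78 = 1578.9 + 132.43 + 446.16 = 2157.49
link = 2472.39/2157.49 = 1.145957
Link t=1→t=2:
ΣP(t=2)Q(t=1) = 609.10×3 + 8.80×14 + 6.43×79 = 1827.3 + 123.2 + 507.97 = 2458.47
ΣP(t=1)Q(t=1) = 611.22×3 + 8.07×14 + 6.43×79 = 1833.66 + 112.98 + 507.97 = 2454.61
link = 2458.47/2454.61 = 1.001573
Link t=2→t=3:
ΣP(t=3)Q(t=2) = 506.69×3 + 9.53×11 + 7.07×96 = 1520.07 + 104.83 + 678.72 = 2303.62
ΣP(t=2)Q(t=2) = 609.10×3 + 8.80×11 + 6.43×96 = 1827.3 + 96.8 + 617.28 = 2541.38
link = 2303.62/2541.38 = 0.906445
Chained index = 100 × 1.145957 × 1.001573 × 0.906445 = 104.0380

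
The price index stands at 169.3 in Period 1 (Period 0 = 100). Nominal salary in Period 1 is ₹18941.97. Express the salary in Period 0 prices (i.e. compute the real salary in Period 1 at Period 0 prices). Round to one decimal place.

11188.4

Real = Nominal ÷ (Index/100) = 18941.97 ÷ (169.3/100)
     = 18941.97 ÷ 1.693 = 11188.4052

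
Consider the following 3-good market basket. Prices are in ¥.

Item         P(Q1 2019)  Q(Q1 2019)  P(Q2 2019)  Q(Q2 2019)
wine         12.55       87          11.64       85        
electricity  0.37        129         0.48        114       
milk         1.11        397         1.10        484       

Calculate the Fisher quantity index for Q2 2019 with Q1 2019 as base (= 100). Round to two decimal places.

104.24

Laspeyres component (base-period weights):
ΣP(Q1 2019)Q(Q2 2019) = 12.55×85 + 0.37×114 + 1.11×484 = 1066.75 + 42.18 + 537.24 = 1646.17
ΣP(Q1 2019)Q(Q1 2019) = 12.55×87 + 0.37×129 + 1.11×397 = 1091.85 + 47.73 + 440.67 = 1580.25
L = 1646.17 / 1580.25 × 100 = 104.1715
Paasche component (current-period weights):
ΣP(Q2 2019)Q(Q2 2019) = 11.64×85 + 0.48×114 + 1.10×484 = 989.4 + 54.72 + 532.4 = 1576.52
ΣP(Q2 2019)Q(Q1 2019) = 11.64×87 + 0.48×129 + 1.10×397 = 1012.68 + 61.92 + 436.7 = 1511.3
P = 1576.52 / 1511.3 × 100 = 104.3155
Fisher = √(L × P) = √(104.1715 × 104.3155) = 104.2435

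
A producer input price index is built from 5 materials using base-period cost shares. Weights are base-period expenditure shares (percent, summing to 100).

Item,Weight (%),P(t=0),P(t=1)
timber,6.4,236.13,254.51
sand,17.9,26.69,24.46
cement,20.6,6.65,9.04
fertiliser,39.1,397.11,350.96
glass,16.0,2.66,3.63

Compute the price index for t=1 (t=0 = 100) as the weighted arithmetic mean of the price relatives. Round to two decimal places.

timber: 6.4 × (254.51/236.13) = 6.4 × 1.077838 = 6.8982
sand: 17.9 × (24.46/26.69) = 17.9 × 0.916448 = 16.4044
cement: 20.6 × (9.04/6.65) = 20.6 × 1.359398 = 28.0036
fertiliser: 39.1 × (350.96/397.11) = 39.1 × 0.883785 = 34.5560
glass: 16.0 × (3.63/2.66) = 16.0 × 1.364662 = 21.8346
Index = Σ wᵢ·(p₁ᵢ/p₀ᵢ) = 6.8982 + 16.4044 + 28.0036 + 34.5560 + 21.8346 = 107.6968

107.70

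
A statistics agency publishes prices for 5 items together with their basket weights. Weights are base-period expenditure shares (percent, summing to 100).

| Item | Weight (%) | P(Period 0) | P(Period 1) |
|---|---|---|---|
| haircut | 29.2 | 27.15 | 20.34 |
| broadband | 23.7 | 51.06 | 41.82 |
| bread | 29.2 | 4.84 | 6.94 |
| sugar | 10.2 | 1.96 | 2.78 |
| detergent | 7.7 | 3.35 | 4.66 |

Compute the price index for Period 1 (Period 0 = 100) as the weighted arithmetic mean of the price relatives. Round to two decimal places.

haircut: 29.2 × (20.34/27.15) = 29.2 × 0.749171 = 21.8758
broadband: 23.7 × (41.82/51.06) = 23.7 × 0.819036 = 19.4112
bread: 29.2 × (6.94/4.84) = 29.2 × 1.433884 = 41.8694
sugar: 10.2 × (2.78/1.96) = 10.2 × 1.418367 = 14.4673
detergent: 7.7 × (4.66/3.35) = 7.7 × 1.391045 = 10.7110
Index = Σ wᵢ·(p₁ᵢ/p₀ᵢ) = 21.8758 + 19.4112 + 41.8694 + 14.4673 + 10.7110 = 108.3348

108.33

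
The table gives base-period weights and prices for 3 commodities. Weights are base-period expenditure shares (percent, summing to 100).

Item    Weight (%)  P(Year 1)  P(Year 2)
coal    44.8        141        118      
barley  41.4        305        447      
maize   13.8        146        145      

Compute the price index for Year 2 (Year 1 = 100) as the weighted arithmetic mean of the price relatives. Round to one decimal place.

coal: 44.8 × (118/141) = 44.8 × 0.836879 = 37.4922
barley: 41.4 × (447/305) = 41.4 × 1.465574 = 60.6748
maize: 13.8 × (145/146) = 13.8 × 0.993151 = 13.7055
Index = Σ wᵢ·(p₁ᵢ/p₀ᵢ) = 37.4922 + 60.6748 + 13.7055 = 111.8724

111.9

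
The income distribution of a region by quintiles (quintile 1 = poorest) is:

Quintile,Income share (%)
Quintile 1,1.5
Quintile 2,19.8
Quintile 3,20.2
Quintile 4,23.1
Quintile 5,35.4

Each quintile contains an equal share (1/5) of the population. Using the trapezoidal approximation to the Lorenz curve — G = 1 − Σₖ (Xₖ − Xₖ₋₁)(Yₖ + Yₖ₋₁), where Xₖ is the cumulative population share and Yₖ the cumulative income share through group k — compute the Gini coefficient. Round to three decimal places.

0.284

Cumulative income shares Yₖ: 0.0150, 0.2130, 0.4150, 0.6460, 1.0000
Σ (Xₖ−Xₖ₋₁)(Yₖ+Yₖ₋₁) = (1/5)(0.0150+0.0000) + (1/5)(0.2130+0.0150) + (1/5)(0.4150+0.2130) + (1/5)(0.6460+0.4150) + (1/5)(1.0000+0.6460)
  = 0.0030 + 0.0456 + 0.1256 + 0.2122 + 0.3292 = 0.7156
G = 1 − 0.7156 = 0.2844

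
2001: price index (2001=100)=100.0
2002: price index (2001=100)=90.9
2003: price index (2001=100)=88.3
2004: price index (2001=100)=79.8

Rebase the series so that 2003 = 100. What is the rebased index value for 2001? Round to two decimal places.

Rebased(2001) = 100.0 / 88.3 × 100 = 113.2503

113.25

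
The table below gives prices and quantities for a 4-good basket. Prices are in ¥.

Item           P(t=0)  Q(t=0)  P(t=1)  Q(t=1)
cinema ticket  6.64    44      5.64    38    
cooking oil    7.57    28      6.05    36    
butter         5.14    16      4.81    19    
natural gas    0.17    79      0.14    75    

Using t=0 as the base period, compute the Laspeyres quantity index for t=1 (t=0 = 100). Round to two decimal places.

Laspeyres quantity index uses base-period prices as weights.
ΣP(t=0)·Q(t=1) = 6.64×38 + 7.57×36 + 5.14×19 + 0.17×75 = 252.32 + 272.52 + 97.66 + 12.75 = 635.25
ΣP(t=0)·Q(t=0) = 6.64×44 + 7.57×28 + 5.14×16 + 0.17×79 = 292.16 + 211.96 + 82.24 + 13.43 = 599.79
Index = 635.25 / 599.79 × 100 = 105.9121

105.91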